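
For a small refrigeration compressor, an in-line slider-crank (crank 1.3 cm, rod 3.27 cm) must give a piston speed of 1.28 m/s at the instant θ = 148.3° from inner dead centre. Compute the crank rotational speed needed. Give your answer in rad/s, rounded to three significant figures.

286

For an in-line slider-crank, |v_piston| = rω|sinθ|·[1 + r cosθ/√(L² − r² sin²θ)].
With r = 0.013 m, L = 0.0327 m, θ = 148.3°: the bracketed kinematic factor |dx/dθ| = 0.0044684 m.
ω = v/|dx/dθ| = 1.28/0.0044684 = 286.45 rad/s.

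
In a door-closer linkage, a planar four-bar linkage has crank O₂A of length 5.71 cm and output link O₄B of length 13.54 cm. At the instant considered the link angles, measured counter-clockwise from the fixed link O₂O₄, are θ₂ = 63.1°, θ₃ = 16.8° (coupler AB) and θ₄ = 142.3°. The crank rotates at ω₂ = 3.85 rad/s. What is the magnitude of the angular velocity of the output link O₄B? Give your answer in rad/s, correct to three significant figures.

1.44

ω₂ = 3.85 rad/s
Differentiating the loop-closure r₂e^{iθ₂}+r₃e^{iθ₃}=r₁+r₄e^{iθ₄} gives r₂ω₂e^{iθ₂}+r₃ω₃e^{iθ₃}=r₄ω₄e^{iθ₄}.
Eliminating the other unknown: ω₄ = r₂ω₂ sin(θ₂−θ₃) / [r₄ sin(θ₄−θ₃)].
Numerator sine = +0.72297; denominator sine = +0.81412.
Result = 0.0571·3.85·(+0.72297) / (0.1354·(+0.81412)) = +1.4418 rad/s; magnitude 1.4418 rad/s.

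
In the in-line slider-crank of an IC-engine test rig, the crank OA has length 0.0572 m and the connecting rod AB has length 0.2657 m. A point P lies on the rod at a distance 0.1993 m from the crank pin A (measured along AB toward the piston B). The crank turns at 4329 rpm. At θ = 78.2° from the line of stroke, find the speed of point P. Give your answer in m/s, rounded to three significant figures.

26.3

ω = 453.3 rad/s.  Crank-pin speed |V_A| = rω = 25.931 m/s, perpendicular to OA.
Rod angle: sinφ = −(r/L) sinθ ⇒ φ = -12.165°; ω_rod = −rω cosθ/√(L²−r²sin²θ) = -20.416 rad/s.
V_P = V_A + ω_rod × AP, with AP = 0.1993 m along the rod.
Components: V_Px = −rω sinθ − a·ω_rod·sinφ = -26.24 m/s;  V_Py = rω cosθ + a·ω_rod·cosφ = +1.3252 m/s.
|V_P| = √(V_Px² + V_Py²) = 26.273 m/s.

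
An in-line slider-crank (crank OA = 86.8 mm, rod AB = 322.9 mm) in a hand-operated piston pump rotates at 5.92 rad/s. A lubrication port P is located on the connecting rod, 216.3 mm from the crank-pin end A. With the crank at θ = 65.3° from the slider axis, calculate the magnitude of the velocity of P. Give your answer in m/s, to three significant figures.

ω = 5.92 rad/s.  Crank-pin speed |V_A| = rω = 0.51386 m/s, perpendicular to OA.
Rod angle: sinφ = −(r/L) sinθ ⇒ φ = -14.136°; ω_rod = −rω cosθ/√(L²−r²sin²θ) = -0.68575 rad/s.
V_P = V_A + ω_rod × AP, with AP = 0.2163 m along the rod.
Components: V_Px = −rω sinθ − a·ω_rod·sinφ = -0.50307 m/s;  V_Py = rω cosθ + a·ω_rod·cosφ = +0.070887 m/s.
|V_P| = √(V_Px² + V_Py²) = 0.50804 m/s.

0.508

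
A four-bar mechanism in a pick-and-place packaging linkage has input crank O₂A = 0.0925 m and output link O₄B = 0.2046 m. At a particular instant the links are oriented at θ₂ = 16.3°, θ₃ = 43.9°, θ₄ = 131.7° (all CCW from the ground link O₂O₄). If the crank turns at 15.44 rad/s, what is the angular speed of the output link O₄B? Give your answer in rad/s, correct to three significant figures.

3.24

ω₂ = 15.44 rad/s
Differentiating the loop-closure r₂e^{iθ₂}+r₃e^{iθ₃}=r₁+r₄e^{iθ₄} gives r₂ω₂e^{iθ₂}+r₃ω₃e^{iθ₃}=r₄ω₄e^{iθ₄}.
Eliminating the other unknown: ω₄ = r₂ω₂ sin(θ₂−θ₃) / [r₄ sin(θ₄−θ₃)].
Numerator sine = -0.46330; denominator sine = +0.99926.
Result = 0.0925·15.44·(-0.46330) / (0.2046·(+0.99926)) = -3.2364 rad/s; magnitude 3.2364 rad/s.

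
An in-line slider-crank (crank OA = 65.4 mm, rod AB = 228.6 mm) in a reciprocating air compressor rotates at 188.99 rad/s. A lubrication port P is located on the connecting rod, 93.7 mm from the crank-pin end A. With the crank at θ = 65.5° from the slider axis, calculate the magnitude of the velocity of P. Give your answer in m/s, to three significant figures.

ω = 189 rad/s.  Crank-pin speed |V_A| = rω = 12.36 m/s, perpendicular to OA.
Rod angle: sinφ = −(r/L) sinθ ⇒ φ = -15.090°; ω_rod = −rω cosθ/√(L²−r²sin²θ) = -23.222 rad/s.
V_P = V_A + ω_rod × AP, with AP = 0.0937 m along the rod.
Components: V_Px = −rω sinθ − a·ω_rod·sinφ = -11.814 m/s;  V_Py = rω cosθ + a·ω_rod·cosφ = +3.0247 m/s.
|V_P| = √(V_Px² + V_Py²) = 12.195 m/s.

12.2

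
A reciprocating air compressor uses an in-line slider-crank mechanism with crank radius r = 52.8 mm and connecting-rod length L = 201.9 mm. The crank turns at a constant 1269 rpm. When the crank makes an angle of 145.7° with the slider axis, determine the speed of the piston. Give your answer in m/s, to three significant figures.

3.09

ω = 2π·1269/60 = 132.9 rad/s
For an in-line slider-crank, x = r cosθ + √(L² − r² sin²θ), so v = −rω sinθ·[1 + r cosθ/√(L² − r² sin²θ)].
With r = 0.0528 m, L = 0.2019 m, θ = 145.7°: √(L² − r² sin²θ) = 0.1997 m.
v = −0.0528·132.9·0.56353·[1 + 0.0528·-0.82610/0.1997] = -3.0904 m/s.
|v| = 3.0904 m/s.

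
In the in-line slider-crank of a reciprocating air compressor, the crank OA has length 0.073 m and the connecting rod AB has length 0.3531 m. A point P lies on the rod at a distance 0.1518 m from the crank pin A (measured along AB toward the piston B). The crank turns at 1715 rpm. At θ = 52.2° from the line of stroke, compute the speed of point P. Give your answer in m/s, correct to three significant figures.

11.9

ω = 179.6 rad/s.  Crank-pin speed |V_A| = rω = 13.11 m/s, perpendicular to OA.
Rod angle: sinφ = −(r/L) sinθ ⇒ φ = -9.402°; ω_rod = −rω cosθ/√(L²−r²sin²θ) = -23.067 rad/s.
V_P = V_A + ω_rod × AP, with AP = 0.1518 m along the rod.
Components: V_Px = −rω sinθ − a·ω_rod·sinφ = -10.931 m/s;  V_Py = rω cosθ + a·ω_rod·cosφ = +4.581 m/s.
|V_P| = √(V_Px² + V_Py²) = 11.852 m/s.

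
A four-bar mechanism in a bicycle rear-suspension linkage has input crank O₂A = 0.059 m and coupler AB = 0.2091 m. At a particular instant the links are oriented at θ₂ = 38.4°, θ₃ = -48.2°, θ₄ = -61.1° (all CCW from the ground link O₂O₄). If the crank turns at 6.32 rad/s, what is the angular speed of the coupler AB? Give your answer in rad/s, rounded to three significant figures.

ω₂ = 6.32 rad/s
Differentiating the loop-closure r₂e^{iθ₂}+r₃e^{iθ₃}=r₁+r₄e^{iθ₄} gives r₂ω₂e^{iθ₂}+r₃ω₃e^{iθ₃}=r₄ω₄e^{iθ₄}.
Eliminating the other unknown: ω₃ = r₂ω₂ sin(θ₄−θ₂) / [r₃ sin(θ₃−θ₄)].
Numerator sine = -0.98629; denominator sine = +0.22325.
Result = 0.059·6.32·(-0.98629) / (0.2091·(+0.22325)) = -7.8782 rad/s; magnitude 7.8782 rad/s.

7.88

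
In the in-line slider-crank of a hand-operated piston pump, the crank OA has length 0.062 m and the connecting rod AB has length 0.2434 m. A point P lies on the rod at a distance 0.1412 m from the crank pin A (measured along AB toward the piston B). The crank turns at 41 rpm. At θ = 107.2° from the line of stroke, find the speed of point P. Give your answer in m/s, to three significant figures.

0.245

ω = 4.294 rad/s.  Crank-pin speed |V_A| = rω = 0.2662 m/s, perpendicular to OA.
Rod angle: sinφ = −(r/L) sinθ ⇒ φ = -14.083°; ω_rod = −rω cosθ/√(L²−r²sin²θ) = +0.33343 rad/s.
V_P = V_A + ω_rod × AP, with AP = 0.1412 m along the rod.
Components: V_Px = −rω sinθ − a·ω_rod·sinφ = -0.24284 m/s;  V_Py = rω cosθ + a·ω_rod·cosφ = -0.033052 m/s.
|V_P| = √(V_Px² + V_Py²) = 0.24508 m/s.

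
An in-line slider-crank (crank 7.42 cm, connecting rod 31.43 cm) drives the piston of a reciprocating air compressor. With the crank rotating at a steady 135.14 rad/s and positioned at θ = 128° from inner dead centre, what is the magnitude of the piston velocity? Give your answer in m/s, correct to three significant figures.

ω = 135.1 rad/s
For an in-line slider-crank, x = r cosθ + √(L² − r² sin²θ), so v = −rω sinθ·[1 + r cosθ/√(L² − r² sin²θ)].
With r = 0.0742 m, L = 0.3143 m, θ = 128°: √(L² − r² sin²θ) = 0.30881 m.
v = −0.0742·135.1·0.78801·[1 + 0.0742·-0.61566/0.30881] = -6.7328 m/s.
|v| = 6.7328 m/s.

6.73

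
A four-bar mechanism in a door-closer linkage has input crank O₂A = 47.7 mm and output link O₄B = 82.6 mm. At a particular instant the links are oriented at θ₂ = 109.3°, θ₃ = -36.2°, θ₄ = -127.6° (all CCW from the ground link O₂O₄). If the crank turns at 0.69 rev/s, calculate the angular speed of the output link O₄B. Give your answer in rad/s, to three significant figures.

1.42

ω₂ = 4.335 rad/s (from 0.69 rev/s).
Differentiating the loop-closure r₂e^{iθ₂}+r₃e^{iθ₃}=r₁+r₄e^{iθ₄} gives r₂ω₂e^{iθ₂}+r₃ω₃e^{iθ₃}=r₄ω₄e^{iθ₄}.
Eliminating the other unknown: ω₄ = r₂ω₂ sin(θ₂−θ₃) / [r₄ sin(θ₄−θ₃)].
Numerator sine = +0.56641; denominator sine = -0.99970.
Result = 0.0477·4.335·(+0.56641) / (0.0826·(-0.99970)) = -1.4185 rad/s; magnitude 1.4185 rad/s.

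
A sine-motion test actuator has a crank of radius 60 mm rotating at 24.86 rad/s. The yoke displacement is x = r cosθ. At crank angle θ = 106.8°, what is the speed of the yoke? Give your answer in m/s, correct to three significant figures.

ω = 24.86 rad/s
x = r cosθ ⇒ ẋ = −rω sinθ.
|v| = rω|sinθ| = 0.06·24.86·|sin 106.8°| = 1.4279 m/s.

1.43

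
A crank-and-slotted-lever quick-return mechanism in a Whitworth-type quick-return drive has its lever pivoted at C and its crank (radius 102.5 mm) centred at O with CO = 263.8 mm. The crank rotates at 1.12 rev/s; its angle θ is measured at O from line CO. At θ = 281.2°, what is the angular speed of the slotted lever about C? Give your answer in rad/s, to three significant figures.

1.22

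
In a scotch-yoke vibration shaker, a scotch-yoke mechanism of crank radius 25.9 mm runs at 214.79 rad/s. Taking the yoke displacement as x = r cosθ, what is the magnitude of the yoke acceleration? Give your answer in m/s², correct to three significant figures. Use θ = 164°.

1150

ω = 214.8 rad/s
x = r cosθ ⇒ ẍ = −rω² cosθ (ω constant).
|a| = rω²|cosθ| = 0.0259·(214.8)²·|cos 164°| = 1148.6 m/s².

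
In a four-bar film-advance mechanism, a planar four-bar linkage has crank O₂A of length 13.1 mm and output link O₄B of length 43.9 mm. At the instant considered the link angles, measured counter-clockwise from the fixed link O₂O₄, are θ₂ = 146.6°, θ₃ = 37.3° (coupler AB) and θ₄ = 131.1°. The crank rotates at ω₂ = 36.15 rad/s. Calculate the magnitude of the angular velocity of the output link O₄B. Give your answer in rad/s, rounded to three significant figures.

ω₂ = 36.15 rad/s
Differentiating the loop-closure r₂e^{iθ₂}+r₃e^{iθ₃}=r₁+r₄e^{iθ₄} gives r₂ω₂e^{iθ₂}+r₃ω₃e^{iθ₃}=r₄ω₄e^{iθ₄}.
Eliminating the other unknown: ω₄ = r₂ω₂ sin(θ₂−θ₃) / [r₄ sin(θ₄−θ₃)].
Numerator sine = +0.94380; denominator sine = +0.99780.
Result = 0.0131·36.15·(+0.94380) / (0.0439·(+0.99780)) = +10.204 rad/s; magnitude 10.204 rad/s.

10.2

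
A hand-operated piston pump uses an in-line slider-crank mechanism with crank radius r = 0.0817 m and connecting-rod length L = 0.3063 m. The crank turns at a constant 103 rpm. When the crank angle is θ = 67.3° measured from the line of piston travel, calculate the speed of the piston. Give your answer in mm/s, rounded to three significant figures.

899

ω = 2π·103/60 = 10.79 rad/s
For an in-line slider-crank, x = r cosθ + √(L² − r² sin²θ), so v = −rω sinθ·[1 + r cosθ/√(L² − r² sin²θ)].
With r = 0.0817 m, L = 0.3063 m, θ = 67.3°: √(L² − r² sin²θ) = 0.29688 m.
v = −0.0817·10.79·0.92254·[1 + 0.0817·0.38591/0.29688] = -0.8993 m/s.
|v| = 0.8993 m/s = 899.3 mm/s.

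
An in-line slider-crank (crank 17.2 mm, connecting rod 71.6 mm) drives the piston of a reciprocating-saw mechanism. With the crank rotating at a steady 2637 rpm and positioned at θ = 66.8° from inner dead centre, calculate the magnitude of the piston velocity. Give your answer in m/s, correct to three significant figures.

4.79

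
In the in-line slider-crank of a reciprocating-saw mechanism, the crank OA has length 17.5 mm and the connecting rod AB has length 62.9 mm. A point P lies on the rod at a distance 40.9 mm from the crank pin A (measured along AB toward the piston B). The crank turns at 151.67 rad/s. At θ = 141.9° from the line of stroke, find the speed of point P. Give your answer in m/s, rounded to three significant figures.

ω = 151.7 rad/s.  Crank-pin speed |V_A| = rω = 2.6542 m/s, perpendicular to OA.
Rod angle: sinφ = −(r/L) sinθ ⇒ φ = -9.885°; ω_rod = −rω cosθ/√(L²−r²sin²θ) = +33.707 rad/s.
V_P = V_A + ω_rod × AP, with AP = 0.0409 m along the rod.
Components: V_Px = −rω sinθ − a·ω_rod·sinφ = -1.4011 m/s;  V_Py = rω cosθ + a·ω_rod·cosφ = -0.73055 m/s.
|V_P| = √(V_Px² + V_Py²) = 1.5801 m/s.

1.58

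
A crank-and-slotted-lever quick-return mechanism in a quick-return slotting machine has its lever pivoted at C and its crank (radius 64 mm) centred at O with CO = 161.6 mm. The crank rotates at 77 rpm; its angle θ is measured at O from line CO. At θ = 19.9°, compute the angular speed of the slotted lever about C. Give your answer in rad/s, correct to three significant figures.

ω = 8.063 rad/s (from 77 rpm).
Crank pin A relative to C: A = (d + r cosθ, r sinθ); lever angle φ = atan2(r sinθ, d + r cosθ).
Differentiating tanφ: φ̇ = rω(d cosθ + r)/(d² + r² + 2dr cosθ).
d² + r² + 2dr cosθ = |CA|² = 0.0496602 m²;  d cosθ + r = +0.21595 m.
|ω_lever| = |0.064·8.063·+0.21595| / 0.0496602 = 2.2441 rad/s.

2.24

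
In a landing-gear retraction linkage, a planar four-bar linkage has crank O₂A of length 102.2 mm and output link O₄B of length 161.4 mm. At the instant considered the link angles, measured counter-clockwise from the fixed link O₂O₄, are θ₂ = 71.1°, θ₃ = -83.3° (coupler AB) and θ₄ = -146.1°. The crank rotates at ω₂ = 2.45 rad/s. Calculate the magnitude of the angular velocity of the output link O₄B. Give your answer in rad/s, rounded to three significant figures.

ω₂ = 2.45 rad/s
Differentiating the loop-closure r₂e^{iθ₂}+r₃e^{iθ₃}=r₁+r₄e^{iθ₄} gives r₂ω₂e^{iθ₂}+r₃ω₃e^{iθ₃}=r₄ω₄e^{iθ₄}.
Eliminating the other unknown: ω₄ = r₂ω₂ sin(θ₂−θ₃) / [r₄ sin(θ₄−θ₃)].
Numerator sine = +0.43209; denominator sine = -0.88942.
Result = 0.1022·2.45·(+0.43209) / (0.1614·(-0.88942)) = -0.75366 rad/s; magnitude 0.75366 rad/s.

0.754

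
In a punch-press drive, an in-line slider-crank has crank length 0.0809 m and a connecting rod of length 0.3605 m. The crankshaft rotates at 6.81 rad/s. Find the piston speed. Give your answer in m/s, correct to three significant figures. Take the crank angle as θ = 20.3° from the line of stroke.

ω = 6.81 rad/s
For an in-line slider-crank, x = r cosθ + √(L² − r² sin²θ), so v = −rω sinθ·[1 + r cosθ/√(L² − r² sin²θ)].
With r = 0.0809 m, L = 0.3605 m, θ = 20.3°: √(L² − r² sin²θ) = 0.35941 m.
v = −0.0809·6.81·0.34694·[1 + 0.0809·0.93789/0.35941] = -0.23149 m/s.
|v| = 0.23149 m/s.

0.231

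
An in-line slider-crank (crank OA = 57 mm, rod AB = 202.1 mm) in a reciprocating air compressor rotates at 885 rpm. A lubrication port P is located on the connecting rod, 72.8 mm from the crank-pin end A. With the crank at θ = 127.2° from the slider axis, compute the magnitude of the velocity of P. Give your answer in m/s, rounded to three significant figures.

ω = 92.68 rad/s.  Crank-pin speed |V_A| = rω = 5.2826 m/s, perpendicular to OA.
Rod angle: sinφ = −(r/L) sinθ ⇒ φ = -12.982°; ω_rod = −rω cosθ/√(L²−r²sin²θ) = +16.218 rad/s.
V_P = V_A + ω_rod × AP, with AP = 0.0728 m along the rod.
Components: V_Px = −rω sinθ − a·ω_rod·sinφ = -3.9425 m/s;  V_Py = rω cosθ + a·ω_rod·cosφ = -2.0434 m/s.
|V_P| = √(V_Px² + V_Py²) = 4.4406 m/s.

4.44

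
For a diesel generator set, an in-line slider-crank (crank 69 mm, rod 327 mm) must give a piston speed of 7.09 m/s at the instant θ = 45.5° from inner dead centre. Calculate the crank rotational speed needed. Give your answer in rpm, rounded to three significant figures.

1200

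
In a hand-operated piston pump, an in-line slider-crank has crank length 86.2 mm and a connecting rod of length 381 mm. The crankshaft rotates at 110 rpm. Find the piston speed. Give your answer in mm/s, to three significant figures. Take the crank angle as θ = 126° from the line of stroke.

ω = 2π·110/60 = 11.52 rad/s
For an in-line slider-crank, x = r cosθ + √(L² − r² sin²θ), so v = −rω sinθ·[1 + r cosθ/√(L² − r² sin²θ)].
With r = 0.0862 m, L = 0.381 m, θ = 126°: √(L² − r² sin²θ) = 0.37456 m.
v = −0.0862·11.52·0.80902·[1 + 0.0862·-0.58779/0.37456] = -0.69465 m/s.
|v| = 0.69465 m/s = 694.65 mm/s.

695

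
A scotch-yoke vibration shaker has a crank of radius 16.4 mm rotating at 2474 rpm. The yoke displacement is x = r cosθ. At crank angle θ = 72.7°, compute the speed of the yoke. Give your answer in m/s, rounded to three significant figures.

4.06

ω = 259.1 rad/s (from 2474 rpm).
x = r cosθ ⇒ ẋ = −rω sinθ.
|v| = rω|sinθ| = 0.0164·259.1·|sin 72.7°| = 4.0566 m/s.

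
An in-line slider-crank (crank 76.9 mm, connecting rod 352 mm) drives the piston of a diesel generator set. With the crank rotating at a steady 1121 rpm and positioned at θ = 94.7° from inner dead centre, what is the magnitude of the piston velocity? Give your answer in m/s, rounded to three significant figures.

8.83

ω = 2π·1121/60 = 117.4 rad/s
For an in-line slider-crank, x = r cosθ + √(L² − r² sin²θ), so v = −rω sinθ·[1 + r cosθ/√(L² − r² sin²θ)].
With r = 0.0769 m, L = 0.352 m, θ = 94.7°: √(L² − r² sin²θ) = 0.34356 m.
v = −0.0769·117.4·0.99664·[1 + 0.0769·-0.08194/0.34356] = -8.832 m/s.
|v| = 8.832 m/s.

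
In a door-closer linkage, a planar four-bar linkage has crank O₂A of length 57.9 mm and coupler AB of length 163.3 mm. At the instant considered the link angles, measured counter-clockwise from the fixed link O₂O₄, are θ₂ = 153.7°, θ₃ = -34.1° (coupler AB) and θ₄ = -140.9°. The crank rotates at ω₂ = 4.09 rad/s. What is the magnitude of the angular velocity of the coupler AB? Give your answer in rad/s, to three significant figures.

ω₂ = 4.09 rad/s
Differentiating the loop-closure r₂e^{iθ₂}+r₃e^{iθ₃}=r₁+r₄e^{iθ₄} gives r₂ω₂e^{iθ₂}+r₃ω₃e^{iθ₃}=r₄ω₄e^{iθ₄}.
Eliminating the other unknown: ω₃ = r₂ω₂ sin(θ₄−θ₂) / [r₃ sin(θ₃−θ₄)].
Numerator sine = +0.90924; denominator sine = +0.95732.
Result = 0.0579·4.09·(+0.90924) / (0.1633·(+0.95732)) = +1.3773 rad/s; magnitude 1.3773 rad/s.

1.38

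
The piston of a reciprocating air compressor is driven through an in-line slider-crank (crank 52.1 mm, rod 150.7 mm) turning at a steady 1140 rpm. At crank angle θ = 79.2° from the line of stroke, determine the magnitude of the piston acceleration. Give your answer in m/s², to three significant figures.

113

ω = 2π·1140/60 = 119.4 rad/s
x(θ) = r cosθ + √(L² − r² sin²θ); with ω constant, a = ω²·d²x/dθ².
d²x/dθ² = −r cosθ − r²(cos2θ)/√u − r⁴ sin²2θ/(4u^{3/2}),  u = L² − r² sin²θ = 0.0200914 m².
Substituting r = 0.0521 m, L = 0.1507 m, θ = 79.2°: d²x/dθ² = +0.0079551 m.
a = ω²·d²x/dθ² = (119.4)²·(+0.0079551) = +113.37 m/s²;  |a| = 113.37 m/s².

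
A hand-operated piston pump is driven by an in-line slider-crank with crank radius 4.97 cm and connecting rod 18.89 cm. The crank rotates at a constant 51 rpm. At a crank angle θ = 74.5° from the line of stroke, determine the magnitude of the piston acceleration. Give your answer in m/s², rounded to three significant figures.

ω = 2π·51/60 = 5.341 rad/s
x(θ) = r cosθ + √(L² − r² sin²θ); with ω constant, a = ω²·d²x/dθ².
d²x/dθ² = −r cosθ − r²(cos2θ)/√u − r⁴ sin²2θ/(4u^{3/2}),  u = L² − r² sin²θ = 0.0333895 m².
Substituting r = 0.0497 m, L = 0.1889 m, θ = 74.5°: d²x/dθ² = -0.001761 m.
a = ω²·d²x/dθ² = (5.341)²·(-0.001761) = -0.050229 m/s²;  |a| = 0.050229 m/s².

0.0502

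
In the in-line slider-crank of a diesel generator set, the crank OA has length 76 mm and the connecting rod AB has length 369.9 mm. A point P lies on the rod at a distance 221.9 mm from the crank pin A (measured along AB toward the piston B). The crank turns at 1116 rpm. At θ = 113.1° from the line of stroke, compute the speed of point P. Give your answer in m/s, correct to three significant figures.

ω = 116.9 rad/s.  Crank-pin speed |V_A| = rω = 8.8819 m/s, perpendicular to OA.
Rod angle: sinφ = −(r/L) sinθ ⇒ φ = -10.894°; ω_rod = −rω cosθ/√(L²−r²sin²θ) = +9.5935 rad/s.
V_P = V_A + ω_rod × AP, with AP = 0.2219 m along the rod.
Components: V_Px = −rω sinθ − a·ω_rod·sinφ = -7.7675 m/s;  V_Py = rω cosθ + a·ω_rod·cosφ = -1.3943 m/s.
|V_P| = √(V_Px² + V_Py²) = 7.8916 m/s.

7.89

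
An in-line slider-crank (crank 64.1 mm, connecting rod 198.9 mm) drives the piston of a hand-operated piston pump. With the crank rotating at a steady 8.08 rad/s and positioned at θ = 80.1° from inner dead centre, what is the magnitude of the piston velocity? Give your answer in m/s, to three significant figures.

0.540

ω = 8.08 rad/s
For an in-line slider-crank, x = r cosθ + √(L² − r² sin²θ), so v = −rω sinθ·[1 + r cosθ/√(L² − r² sin²θ)].
With r = 0.0641 m, L = 0.1989 m, θ = 80.1°: √(L² − r² sin²θ) = 0.18861 m.
v = −0.0641·8.08·0.98511·[1 + 0.0641·0.17193/0.18861] = -0.54003 m/s.
|v| = 0.54003 m/s.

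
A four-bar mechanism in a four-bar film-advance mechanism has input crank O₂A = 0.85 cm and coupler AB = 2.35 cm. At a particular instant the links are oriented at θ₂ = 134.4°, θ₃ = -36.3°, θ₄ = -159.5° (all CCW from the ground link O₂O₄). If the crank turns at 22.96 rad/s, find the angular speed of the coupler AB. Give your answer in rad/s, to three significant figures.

ω₂ = 22.96 rad/s
Differentiating the loop-closure r₂e^{iθ₂}+r₃e^{iθ₃}=r₁+r₄e^{iθ₄} gives r₂ω₂e^{iθ₂}+r₃ω₃e^{iθ₃}=r₄ω₄e^{iθ₄}.
Eliminating the other unknown: ω₃ = r₂ω₂ sin(θ₄−θ₂) / [r₃ sin(θ₃−θ₄)].
Numerator sine = +0.91425; denominator sine = +0.83676.
Result = 0.0085·22.96·(+0.91425) / (0.0235·(+0.83676)) = +9.0737 rad/s; magnitude 9.0737 rad/s.

9.07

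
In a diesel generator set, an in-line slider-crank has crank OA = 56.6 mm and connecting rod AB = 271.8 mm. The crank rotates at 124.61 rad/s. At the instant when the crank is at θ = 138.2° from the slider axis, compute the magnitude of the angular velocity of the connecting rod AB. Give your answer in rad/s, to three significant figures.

19.5

ω = 124.6 rad/s
The rod makes angle φ with the slider axis where L sinφ = r sinθ; differentiating, L cosφ·φ̇ = r ω cosθ.
L cosφ = √(L² − r² sin²θ) = 0.26917 m.
|ω_rod| = r ω |cosθ| / √(L² − r² sin²θ) = 0.0566·124.6·0.74548/0.26917 = 19.533 rad/s.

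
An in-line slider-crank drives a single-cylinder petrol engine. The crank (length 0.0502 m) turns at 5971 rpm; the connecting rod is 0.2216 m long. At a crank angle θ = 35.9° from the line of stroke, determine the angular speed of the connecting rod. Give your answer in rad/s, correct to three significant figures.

116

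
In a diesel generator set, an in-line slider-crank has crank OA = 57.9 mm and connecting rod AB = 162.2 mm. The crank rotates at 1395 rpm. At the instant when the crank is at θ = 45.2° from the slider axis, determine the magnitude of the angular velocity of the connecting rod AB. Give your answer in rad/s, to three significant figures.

ω = 146.1 rad/s (converted from 1395 rpm).
The rod makes angle φ with the slider axis where L sinφ = r sinθ; differentiating, L cosφ·φ̇ = r ω cosθ.
L cosφ = √(L² − r² sin²θ) = 0.15691 m.
|ω_rod| = r ω |cosθ| / √(L² − r² sin²θ) = 0.0579·146.1·0.70463/0.15691 = 37.983 rad/s.

38.0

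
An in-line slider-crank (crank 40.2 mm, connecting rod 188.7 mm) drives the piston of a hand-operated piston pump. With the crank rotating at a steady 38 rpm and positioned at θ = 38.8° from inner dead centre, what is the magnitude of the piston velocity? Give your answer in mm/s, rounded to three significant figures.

117

ω = 2π·38/60 = 3.979 rad/s
For an in-line slider-crank, x = r cosθ + √(L² − r² sin²θ), so v = −rω sinθ·[1 + r cosθ/√(L² − r² sin²θ)].
With r = 0.0402 m, L = 0.1887 m, θ = 38.8°: √(L² − r² sin²θ) = 0.18701 m.
v = −0.0402·3.979·0.62660·[1 + 0.0402·0.77934/0.18701] = -0.11703 m/s.
|v| = 0.11703 m/s = 117.03 mm/s.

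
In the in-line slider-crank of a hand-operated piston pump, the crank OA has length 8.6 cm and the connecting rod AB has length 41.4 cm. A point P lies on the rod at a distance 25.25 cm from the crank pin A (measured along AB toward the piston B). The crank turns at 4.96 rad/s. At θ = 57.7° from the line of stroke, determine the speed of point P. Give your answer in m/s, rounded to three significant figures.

ω = 4.96 rad/s.  Crank-pin speed |V_A| = rω = 0.42656 m/s, perpendicular to OA.
Rod angle: sinφ = −(r/L) sinθ ⇒ φ = -10.113°; ω_rod = −rω cosθ/√(L²−r²sin²θ) = -0.55925 rad/s.
V_P = V_A + ω_rod × AP, with AP = 0.2525 m along the rod.
Components: V_Px = −rω sinθ − a·ω_rod·sinφ = -0.38535 m/s;  V_Py = rω cosθ + a·ω_rod·cosφ = +0.088916 m/s.
|V_P| = √(V_Px² + V_Py²) = 0.39547 m/s.

0.395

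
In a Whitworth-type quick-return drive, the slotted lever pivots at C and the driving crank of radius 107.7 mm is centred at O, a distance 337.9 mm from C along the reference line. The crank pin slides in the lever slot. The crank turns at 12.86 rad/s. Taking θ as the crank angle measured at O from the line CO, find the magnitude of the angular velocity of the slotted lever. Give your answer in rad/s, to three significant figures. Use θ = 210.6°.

4.02

ω = 12.86 rad/s
Crank pin A relative to C: A = (d + r cosθ, r sinθ); lever angle φ = atan2(r sinθ, d + r cosθ).
Differentiating tanφ: φ̇ = rω(d cosθ + r)/(d² + r² + 2dr cosθ).
d² + r² + 2dr cosθ = |CA|² = 0.0631277 m²;  d cosθ + r = -0.18314 m.
|ω_lever| = |0.1077·12.86·-0.18314| / 0.0631277 = 4.0182 rad/s.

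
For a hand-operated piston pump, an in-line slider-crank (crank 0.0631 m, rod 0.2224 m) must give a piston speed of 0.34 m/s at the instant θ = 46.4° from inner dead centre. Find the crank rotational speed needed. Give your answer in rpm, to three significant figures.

For an in-line slider-crank, |v_piston| = rω|sinθ|·[1 + r cosθ/√(L² − r² sin²θ)].
With r = 0.0631 m, L = 0.2224 m, θ = 46.4°: the bracketed kinematic factor |dx/dθ| = 0.054831 m.
ω = v/|dx/dθ| = 0.34/0.054831 = 6.2009 rad/s.
N = 60ω/(2π) = 59.214 rpm.

59.2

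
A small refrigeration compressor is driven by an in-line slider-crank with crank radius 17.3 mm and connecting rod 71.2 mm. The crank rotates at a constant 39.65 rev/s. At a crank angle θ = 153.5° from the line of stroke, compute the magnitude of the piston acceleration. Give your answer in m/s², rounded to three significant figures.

ω = 2π·39.6 = 249.1 rad/s
x(θ) = r cosθ + √(L² − r² sin²θ); with ω constant, a = ω²·d²x/dθ².
d²x/dθ² = −r cosθ − r²(cos2θ)/√u − r⁴ sin²2θ/(4u^{3/2}),  u = L² − r² sin²θ = 0.00500985 m².
Substituting r = 0.0173 m, L = 0.0712 m, θ = 153.5°: d²x/dθ² = +0.012897 m.
a = ω²·d²x/dθ² = (249.1)²·(+0.012897) = +800.47 m/s²;  |a| = 800.47 m/s².

800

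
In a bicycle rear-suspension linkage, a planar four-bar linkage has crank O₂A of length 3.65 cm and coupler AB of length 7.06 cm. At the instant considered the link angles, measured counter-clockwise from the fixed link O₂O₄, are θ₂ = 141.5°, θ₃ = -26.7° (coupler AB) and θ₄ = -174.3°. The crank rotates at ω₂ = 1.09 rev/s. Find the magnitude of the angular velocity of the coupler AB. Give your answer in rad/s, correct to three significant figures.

ω₂ = 6.849 rad/s (from 1.09 rev/s).
Differentiating the loop-closure r₂e^{iθ₂}+r₃e^{iθ₃}=r₁+r₄e^{iθ₄} gives r₂ω₂e^{iθ₂}+r₃ω₃e^{iθ₃}=r₄ω₄e^{iθ₄}.
Eliminating the other unknown: ω₃ = r₂ω₂ sin(θ₄−θ₂) / [r₃ sin(θ₃−θ₄)].
Numerator sine = +0.69717; denominator sine = +0.53583.
Result = 0.0365·6.849·(+0.69717) / (0.0706·(+0.53583)) = +4.6069 rad/s; magnitude 4.6069 rad/s.

4.61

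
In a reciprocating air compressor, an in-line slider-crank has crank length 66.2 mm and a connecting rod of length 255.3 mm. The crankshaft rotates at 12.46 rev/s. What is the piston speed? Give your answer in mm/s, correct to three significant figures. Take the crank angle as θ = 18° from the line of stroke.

ω = 2π·12.5 = 78.29 rad/s
For an in-line slider-crank, x = r cosθ + √(L² − r² sin²θ), so v = −rω sinθ·[1 + r cosθ/√(L² − r² sin²θ)].
With r = 0.0662 m, L = 0.2553 m, θ = 18°: √(L² − r² sin²θ) = 0.25448 m.
v = −0.0662·78.29·0.30902·[1 + 0.0662·0.95106/0.25448] = -1.9978 m/s.
|v| = 1.9978 m/s = 1997.8 mm/s.

2000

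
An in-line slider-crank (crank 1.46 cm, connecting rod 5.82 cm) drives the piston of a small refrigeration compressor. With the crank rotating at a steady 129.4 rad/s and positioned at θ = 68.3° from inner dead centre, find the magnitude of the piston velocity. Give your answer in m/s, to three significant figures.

ω = 129.4 rad/s
For an in-line slider-crank, x = r cosθ + √(L² − r² sin²θ), so v = −rω sinθ·[1 + r cosθ/√(L² − r² sin²θ)].
With r = 0.0146 m, L = 0.0582 m, θ = 68.3°: √(L² − r² sin²θ) = 0.056597 m.
v = −0.0146·129.4·0.92913·[1 + 0.0146·0.36975/0.056597] = -1.9228 m/s.
|v| = 1.9228 m/s.

1.92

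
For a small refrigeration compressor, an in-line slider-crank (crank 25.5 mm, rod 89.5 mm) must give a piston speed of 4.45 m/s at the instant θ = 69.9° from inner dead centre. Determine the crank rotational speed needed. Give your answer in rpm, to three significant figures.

1610

For an in-line slider-crank, |v_piston| = rω|sinθ|·[1 + r cosθ/√(L² − r² sin²θ)].
With r = 0.0255 m, L = 0.0895 m, θ = 69.9°: the bracketed kinematic factor |dx/dθ| = 0.02638 m.
ω = v/|dx/dθ| = 4.45/0.02638 = 168.69 rad/s.
N = 60ω/(2π) = 1610.8 rpm.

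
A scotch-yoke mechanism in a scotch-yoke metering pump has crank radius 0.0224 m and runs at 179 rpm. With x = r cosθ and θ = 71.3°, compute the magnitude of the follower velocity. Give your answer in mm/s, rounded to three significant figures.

398

ω = 18.74 rad/s (from 179 rpm).
x = r cosθ ⇒ ẋ = −rω sinθ.
|v| = rω|sinθ| = 0.0224·18.74·|sin 71.3°| = 0.39772 m/s = 397.72 mm/s.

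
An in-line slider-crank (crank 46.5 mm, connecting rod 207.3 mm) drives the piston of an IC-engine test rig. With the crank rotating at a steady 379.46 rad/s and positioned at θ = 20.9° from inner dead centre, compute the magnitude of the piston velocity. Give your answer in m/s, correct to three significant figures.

ω = 379.5 rad/s
For an in-line slider-crank, x = r cosθ + √(L² − r² sin²θ), so v = −rω sinθ·[1 + r cosθ/√(L² − r² sin²θ)].
With r = 0.0465 m, L = 0.2073 m, θ = 20.9°: √(L² − r² sin²θ) = 0.20664 m.
v = −0.0465·379.5·0.35674·[1 + 0.0465·0.93420/0.20664] = -7.6179 m/s.
|v| = 7.6179 m/s.

7.62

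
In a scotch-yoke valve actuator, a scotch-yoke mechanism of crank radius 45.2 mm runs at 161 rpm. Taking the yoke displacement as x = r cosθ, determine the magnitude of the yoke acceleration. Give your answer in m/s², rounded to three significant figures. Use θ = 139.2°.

9.73

ω = 16.86 rad/s (from 161 rpm).
x = r cosθ ⇒ ẍ = −rω² cosθ (ω constant).
|a| = rω²|cosθ| = 0.0452·(16.86)²·|cos 139.2°| = 9.7261 m/s².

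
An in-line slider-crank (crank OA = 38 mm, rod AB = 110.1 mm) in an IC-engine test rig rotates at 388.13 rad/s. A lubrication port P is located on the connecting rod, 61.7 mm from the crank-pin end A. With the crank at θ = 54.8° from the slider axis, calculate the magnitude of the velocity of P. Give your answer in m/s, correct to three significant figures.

ω = 388.1 rad/s.  Crank-pin speed |V_A| = rω = 14.749 m/s, perpendicular to OA.
Rod angle: sinφ = −(r/L) sinθ ⇒ φ = -16.381°; ω_rod = −rω cosθ/√(L²−r²sin²θ) = -80.486 rad/s.
V_P = V_A + ω_rod × AP, with AP = 0.0617 m along the rod.
Components: V_Px = −rω sinθ − a·ω_rod·sinφ = -13.453 m/s;  V_Py = rω cosθ + a·ω_rod·cosφ = +3.7374 m/s.
|V_P| = √(V_Px² + V_Py²) = 13.962 m/s.

14.0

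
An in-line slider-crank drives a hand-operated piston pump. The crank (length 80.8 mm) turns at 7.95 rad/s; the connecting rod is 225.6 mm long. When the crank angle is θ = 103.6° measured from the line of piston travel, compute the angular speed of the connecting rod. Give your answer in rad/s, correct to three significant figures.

0.714

ω = 7.95 rad/s
The rod makes angle φ with the slider axis where L sinφ = r sinθ; differentiating, L cosφ·φ̇ = r ω cosθ.
L cosφ = √(L² − r² sin²θ) = 0.21149 m.
|ω_rod| = r ω |cosθ| / √(L² − r² sin²θ) = 0.0808·7.95·0.23514/0.21149 = 0.7142 rad/s.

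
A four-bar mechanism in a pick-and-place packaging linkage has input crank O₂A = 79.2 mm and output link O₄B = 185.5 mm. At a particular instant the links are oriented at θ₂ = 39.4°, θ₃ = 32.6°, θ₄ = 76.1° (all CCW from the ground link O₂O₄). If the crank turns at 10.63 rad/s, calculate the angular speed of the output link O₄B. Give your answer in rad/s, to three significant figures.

0.781

ω₂ = 10.63 rad/s
Differentiating the loop-closure r₂e^{iθ₂}+r₃e^{iθ₃}=r₁+r₄e^{iθ₄} gives r₂ω₂e^{iθ₂}+r₃ω₃e^{iθ₃}=r₄ω₄e^{iθ₄}.
Eliminating the other unknown: ω₄ = r₂ω₂ sin(θ₂−θ₃) / [r₄ sin(θ₄−θ₃)].
Numerator sine = +0.11840; denominator sine = +0.68835.
Result = 0.0792·10.63·(+0.11840) / (0.1855·(+0.68835)) = +0.78067 rad/s; magnitude 0.78067 rad/s.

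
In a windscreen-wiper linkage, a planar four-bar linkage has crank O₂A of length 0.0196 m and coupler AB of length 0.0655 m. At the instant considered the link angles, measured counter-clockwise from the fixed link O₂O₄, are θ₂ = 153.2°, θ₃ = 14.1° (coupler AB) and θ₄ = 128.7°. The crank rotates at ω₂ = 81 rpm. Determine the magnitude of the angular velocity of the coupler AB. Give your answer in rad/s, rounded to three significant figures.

1.16

ω₂ = 8.482 rad/s (from 81 rpm).
Differentiating the loop-closure r₂e^{iθ₂}+r₃e^{iθ₃}=r₁+r₄e^{iθ₄} gives r₂ω₂e^{iθ₂}+r₃ω₃e^{iθ₃}=r₄ω₄e^{iθ₄}.
Eliminating the other unknown: ω₃ = r₂ω₂ sin(θ₄−θ₂) / [r₃ sin(θ₃−θ₄)].
Numerator sine = -0.41469; denominator sine = -0.90924.
Result = 0.0196·8.482·(-0.41469) / (0.0655·(-0.90924)) = +1.1577 rad/s; magnitude 1.1577 rad/s.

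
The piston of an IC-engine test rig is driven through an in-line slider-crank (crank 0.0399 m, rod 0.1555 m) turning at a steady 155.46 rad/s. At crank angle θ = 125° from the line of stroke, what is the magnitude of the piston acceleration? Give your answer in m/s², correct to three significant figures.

636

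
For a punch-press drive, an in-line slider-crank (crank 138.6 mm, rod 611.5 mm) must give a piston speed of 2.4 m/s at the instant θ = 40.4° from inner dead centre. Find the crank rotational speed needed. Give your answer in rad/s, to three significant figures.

22.7

For an in-line slider-crank, |v_piston| = rω|sinθ|·[1 + r cosθ/√(L² − r² sin²θ)].
With r = 0.1386 m, L = 0.6115 m, θ = 40.4°: the bracketed kinematic factor |dx/dθ| = 0.1055 m.
ω = v/|dx/dθ| = 2.4/0.1055 = 22.748 rad/s.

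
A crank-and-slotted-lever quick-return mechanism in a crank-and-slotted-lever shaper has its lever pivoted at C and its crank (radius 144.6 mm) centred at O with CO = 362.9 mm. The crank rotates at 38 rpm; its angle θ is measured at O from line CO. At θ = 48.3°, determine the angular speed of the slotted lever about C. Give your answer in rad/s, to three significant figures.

0.999

ω = 3.979 rad/s (from 38 rpm).
Crank pin A relative to C: A = (d + r cosθ, r sinθ); lever angle φ = atan2(r sinθ, d + r cosθ).
Differentiating tanφ: φ̇ = rω(d cosθ + r)/(d² + r² + 2dr cosθ).
d² + r² + 2dr cosθ = |CA|² = 0.222422 m²;  d cosθ + r = +0.38601 m.
|ω_lever| = |0.1446·3.979·+0.38601| / 0.222422 = 0.99863 rad/s.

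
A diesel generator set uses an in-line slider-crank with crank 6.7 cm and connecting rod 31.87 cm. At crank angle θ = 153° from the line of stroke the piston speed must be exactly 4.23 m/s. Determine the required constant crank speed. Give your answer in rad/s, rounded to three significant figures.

For an in-line slider-crank, |v_piston| = rω|sinθ|·[1 + r cosθ/√(L² − r² sin²θ)].
With r = 0.067 m, L = 0.3187 m, θ = 153°: the bracketed kinematic factor |dx/dθ| = 0.024694 m.
ω = v/|dx/dθ| = 4.23/0.024694 = 171.3 rad/s.

171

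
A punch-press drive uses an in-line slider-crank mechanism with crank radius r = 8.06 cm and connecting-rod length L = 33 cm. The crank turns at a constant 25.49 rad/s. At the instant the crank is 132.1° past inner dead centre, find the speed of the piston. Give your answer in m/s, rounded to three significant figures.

1.27

ω = 25.49 rad/s
For an in-line slider-crank, x = r cosθ + √(L² − r² sin²θ), so v = −rω sinθ·[1 + r cosθ/√(L² − r² sin²θ)].
With r = 0.0806 m, L = 0.33 m, θ = 132.1°: √(L² − r² sin²θ) = 0.32454 m.
v = −0.0806·25.49·0.74198·[1 + 0.0806·-0.67043/0.32454] = -1.2706 m/s.
|v| = 1.2706 m/s.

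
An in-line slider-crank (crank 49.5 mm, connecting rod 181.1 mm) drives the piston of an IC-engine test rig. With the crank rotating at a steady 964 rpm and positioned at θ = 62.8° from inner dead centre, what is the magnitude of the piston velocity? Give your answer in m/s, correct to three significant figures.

ω = 2π·964/60 = 100.9 rad/s
For an in-line slider-crank, x = r cosθ + √(L² − r² sin²θ), so v = −rω sinθ·[1 + r cosθ/√(L² − r² sin²θ)].
With r = 0.0495 m, L = 0.1811 m, θ = 62.8°: √(L² − r² sin²θ) = 0.17567 m.
v = −0.0495·100.9·0.88942·[1 + 0.0495·0.45710/0.17567] = -5.0169 m/s.
|v| = 5.0169 m/s.

5.02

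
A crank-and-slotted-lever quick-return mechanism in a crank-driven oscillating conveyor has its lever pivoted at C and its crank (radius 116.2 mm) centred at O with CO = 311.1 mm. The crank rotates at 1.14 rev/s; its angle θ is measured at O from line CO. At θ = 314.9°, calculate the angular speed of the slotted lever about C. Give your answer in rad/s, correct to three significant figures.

ω = 7.163 rad/s (from 1.14 rev/s).
Crank pin A relative to C: A = (d + r cosθ, r sinθ); lever angle φ = atan2(r sinθ, d + r cosθ).
Differentiating tanφ: φ̇ = rω(d cosθ + r)/(d² + r² + 2dr cosθ).
d² + r² + 2dr cosθ = |CA|² = 0.16132 m²;  d cosθ + r = +0.3358 m.
|ω_lever| = |0.1162·7.163·+0.3358| / 0.16132 = 1.7325 rad/s.

1.73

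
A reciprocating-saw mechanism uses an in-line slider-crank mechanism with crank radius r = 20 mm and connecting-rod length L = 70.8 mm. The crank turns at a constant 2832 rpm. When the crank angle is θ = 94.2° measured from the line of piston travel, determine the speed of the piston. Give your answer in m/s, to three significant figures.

5.79

ω = 2π·2832/60 = 296.6 rad/s
For an in-line slider-crank, x = r cosθ + √(L² − r² sin²θ), so v = −rω sinθ·[1 + r cosθ/√(L² − r² sin²θ)].
With r = 0.02 m, L = 0.0708 m, θ = 94.2°: √(L² − r² sin²θ) = 0.067932 m.
v = −0.02·296.6·0.99731·[1 + 0.02·-0.07324/0.067932] = -5.7878 m/s.
|v| = 5.7878 m/s.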